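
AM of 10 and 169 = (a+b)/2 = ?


AM = (10 + 169)/2 = 179/2 = 89.5

AM = 89.5


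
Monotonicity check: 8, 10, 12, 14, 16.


Differences: 2, 2, 2, 2
All differences > 0 → strictly INCREASING

Monotonically increasing


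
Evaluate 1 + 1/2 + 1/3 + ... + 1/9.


H_9 = 1/1 + 1/2 + 1/3 + 1/4 + 1/5 + 1/6 + 1/7 + 1/8 + 1/9
= 7129/2520
≈ 2.829

H_9 = 7129/2520 ≈ 2.829


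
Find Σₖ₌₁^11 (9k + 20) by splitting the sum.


Σ(9k+20) = 9·Σk + 20·n
= 9·66 + 20·11
= 594 + 220 = 814

Σ = 814


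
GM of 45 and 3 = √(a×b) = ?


GM = √(45×3) = √135 = 11.619

GM = 11.619


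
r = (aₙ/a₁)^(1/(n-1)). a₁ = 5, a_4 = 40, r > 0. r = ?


r^(n-1) = aₙ/a₁
r^3 = 40/5 = 8
r = 8^(1/3)
= 2

r = 2


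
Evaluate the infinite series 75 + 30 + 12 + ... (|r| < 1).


S∞ = a₁/(1-r) = 75/(1 - 2/5)
= 75/(3/5)
= 125

S∞ = 125


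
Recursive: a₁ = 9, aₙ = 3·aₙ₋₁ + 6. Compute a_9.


Computing step by step:
a_1 = 9
a_2 = 33
a_3 = 105
a_4 = 321
a_5 = 969
a_6 = 2913
a_7 = 8745
a_8 = 26241
a_9 = 78729


a_9 = 78729


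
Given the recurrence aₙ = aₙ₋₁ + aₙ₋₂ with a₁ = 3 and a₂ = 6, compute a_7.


Computing iteratively: 3, 6, 9, 15, 24, 39, 63
a_7 = 63

a_7 = 63


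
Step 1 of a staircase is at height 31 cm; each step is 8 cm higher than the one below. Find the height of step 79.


aₙ = a₁ + (n-1)d
= 31 + (79-1)×8
= 31 + 624
= 655

a_79 = 655


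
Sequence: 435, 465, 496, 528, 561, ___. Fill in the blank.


Pattern: triangular numbers: n(n+1)/2
Terms: 435, 465, 496, 528, 561
Next term = 595

Next term = 595


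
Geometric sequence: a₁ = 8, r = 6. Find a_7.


aₙ = a₁·r^(n-1)
= 8×6^6
= 8×46656
= 373248

a_7 = 373248


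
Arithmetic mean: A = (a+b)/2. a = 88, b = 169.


AM = (88 + 169)/2 = 257/2 = 128.5

AM = 128.5


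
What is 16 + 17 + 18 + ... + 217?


Σₖ₌16^217 k = Σₖ₌₁^217 k − Σₖ₌₁^15 k
= 217·218/2 − 15·16/2
= 23653 − 120 = 23533

Σk = 23533


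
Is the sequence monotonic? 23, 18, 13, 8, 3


Differences: -5, -5, -5, -5
All differences < 0 → strictly DECREASING

Monotonically decreasing


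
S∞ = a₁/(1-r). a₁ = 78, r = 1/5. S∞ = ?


S∞ = a₁/(1-r) = 78/(1 - 1/5)
= 78/(4/5)
= 195/2

S∞ = 195/2


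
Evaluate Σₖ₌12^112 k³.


Σₖ₌12^112 k³ = [112·113/2]² − [11·12/2]²
= 40043584 − 4356 = 40039228

Σk³ = 40039228


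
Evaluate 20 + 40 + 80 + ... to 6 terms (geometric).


Sₙ = 20×(2^6 - 1)/(2 - 1)
= 20×(64 - 1)/1
= 20×63/1
= 1260

S_6 = 1260


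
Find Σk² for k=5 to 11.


Σₖ₌5^11 k² = Σₖ₌₁^11 k² − Σₖ₌₁^4 k²
= 11·12·23/6 − 4·5·9/6
= 506 − 30 = 476

Σk² = 476


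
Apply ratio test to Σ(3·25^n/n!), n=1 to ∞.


aₙ = 3·25^n/n!
a_{n+1}/aₙ = 25^(n+1)/(n+1)! × n!/25^n  (constant 3 cancels)
= 25/(n+1)
L = lim(n→∞) 25/(n+1) = 0
L < 1 → series CONVERGES

Converges (ratio test: L = 0 < 1)


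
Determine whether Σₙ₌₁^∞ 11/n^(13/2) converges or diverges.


p-series test: Σ c/n^p converges if p > 1, diverges if p ≤ 1 (constant c > 0 doesn't affect convergence).
p = 13/2
13/2 > 1 → CONVERGES

Converges (p = 13/2 > 1)


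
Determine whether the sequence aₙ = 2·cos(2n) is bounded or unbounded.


For all n, -1 ≤ cos(2n) ≤ 1, so -2 ≤ 2·cos(2n) ≤ 2
Lower bound: -2, Upper bound: 2
The sequence IS bounded

Bounded (-2 ≤ aₙ ≤ 2)


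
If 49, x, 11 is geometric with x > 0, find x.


GM = √(49×11) = √539 = 23.2164

GM = 23.2164


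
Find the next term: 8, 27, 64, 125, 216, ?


Pattern: perfect cubes: n³
Terms: 8, 27, 64, 125, 216
Next term = 343

Next term = 343


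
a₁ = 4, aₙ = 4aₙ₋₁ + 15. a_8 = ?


Computing step by step:
a_1 = 4
a_2 = 31
a_3 = 139
a_4 = 571
a_5 = 2299
a_6 = 9211
a_7 = 36859
a_8 = 147451


a_8 = 147451


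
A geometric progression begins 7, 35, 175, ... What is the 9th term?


aₙ = a₁·r^(n-1)
= 7×5^8
= 7×390625
= 2734375

a_9 = 2734375


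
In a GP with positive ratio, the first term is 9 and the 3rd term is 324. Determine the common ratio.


r^(n-1) = aₙ/a₁
r^2 = 324/9 = 36
r = 36^(1/2)
= ±6; taking r > 0 gives r = 6

r = 6


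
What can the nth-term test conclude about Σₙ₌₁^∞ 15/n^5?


lim(n→∞) 15/n^5 = 0
lim aₙ = 0 → nth-term test is INCONCLUSIVE
(Need other tests; this is actually a convergent p-series with p=5 > 1)

Inconclusive (lim aₙ = 0; need another test)


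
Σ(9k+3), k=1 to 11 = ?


Σ(9k+3) = 9·Σk + 3·n
= 9·66 + 3·11
= 594 + 33 = 627

Σ = 627


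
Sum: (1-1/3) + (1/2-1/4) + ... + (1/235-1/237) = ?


Telescoping with gap 2: two head and two tail terms survive.
= (1 + 1/2) - (1/236 + 1/237)
= 3/2 - 1/236 - 1/237 = 83425/55932

Sum = 83425/55932


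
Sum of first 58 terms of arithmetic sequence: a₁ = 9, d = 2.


aₙ = 9 + (58-1)×2 = 123
Sₙ = n(a₁+aₙ)/2 = 58×(9+123)/2
= 58×132/2 = 3828

S_58 = 3828


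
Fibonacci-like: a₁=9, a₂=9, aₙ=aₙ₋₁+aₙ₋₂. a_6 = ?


Computing iteratively: 9, 9, 18, 27, 45, 72
a_6 = 72

a_6 = 72


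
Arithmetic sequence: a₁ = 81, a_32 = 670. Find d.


d = (aₙ - a₁)/(n-1)
= (670 - 81)/(32-1)
= 589/31 = 19

d = 19


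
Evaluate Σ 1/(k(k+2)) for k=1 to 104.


1/(k(k+2)) = (1/2)·(1/k - 1/(k+2)) (partial fractions)
Telescoping: Σ = (1/2)·(1 + 1/2 - 1/105 - 1/106) = 4121/5565

Sum = 4121/5565


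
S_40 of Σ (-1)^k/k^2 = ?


S = -1 + 1/4 - 1/9 + 1/16 - 1/25 + 1/36 - 1/49 + 1/64 ± ...
= -0.8222
(Full series converges to -π²/12 ≈ -0.8225)

S_40 = -0.8222


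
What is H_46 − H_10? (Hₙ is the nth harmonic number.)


Σₖ₌11^46 1/k = 1/11 + 1/12 + 1/13 + ... + 1/46
= 14013700200836821609/9419588158802421600
≈ 1.4877

Sum = 14013700200836821609/9419588158802421600 ≈ 1.4877


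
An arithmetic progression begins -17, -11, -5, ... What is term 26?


aₙ = a₁ + (n-1)d
= -17 + (26-1)×6
= -17 + 150
= 133

a_26 = 133


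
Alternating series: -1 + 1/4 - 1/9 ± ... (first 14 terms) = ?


S = -1 + 1/4 - 1/9 + 1/16 - 1/25 + 1/36 - 1/49 + 1/64 ± ...
= -0.8201
(Full series converges to -π²/12 ≈ -0.8225)

S_14 = -0.8201


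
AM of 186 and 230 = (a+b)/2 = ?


AM = (186 + 230)/2 = 416/2 = 208

AM = 208


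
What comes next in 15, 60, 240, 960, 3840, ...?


Pattern: geometric (r=4)
Terms: 15, 60, 240, 960, 3840
Next term = 15360

Next term = 15360


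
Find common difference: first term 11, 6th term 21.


d = (aₙ - a₁)/(n-1)
= (21 - 11)/(6-1)
= 10/5 = 2

d = 2


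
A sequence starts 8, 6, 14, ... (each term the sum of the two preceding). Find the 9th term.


Computing iteratively: 8, 6, 14, 20, 34, 54, 88, 142, 230
a_9 = 230

a_9 = 230


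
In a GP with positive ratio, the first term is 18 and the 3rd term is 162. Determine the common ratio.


r^(n-1) = aₙ/a₁
r^2 = 162/18 = 9
r = 9^(1/2)
= ±3; taking r > 0 gives r = 3

r = 3


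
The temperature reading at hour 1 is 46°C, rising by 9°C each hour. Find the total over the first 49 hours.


aₙ = 46 + (49-1)×9 = 478
Sₙ = n(a₁+aₙ)/2 = 49×(46+478)/2
= 49×524/2 = 12838

S_49 = 12838


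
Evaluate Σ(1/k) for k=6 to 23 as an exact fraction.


Σₖ₌6^23 1/k = 1/6 + 1/7 + 1/8 + ... + 1/23
= 2589587393/1784742960
≈ 1.451

Sum = 2589587393/1784742960 ≈ 1.451


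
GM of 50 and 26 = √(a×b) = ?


GM = √(50×26) = √1300 = 36.0555

GM = 36.0555


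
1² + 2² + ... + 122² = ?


n = 122
n(n+1)(2n+1)/6 = 122×123×245/6
= 3676470/6 = 612745

Σk² = 612745


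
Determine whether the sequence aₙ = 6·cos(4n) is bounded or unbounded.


For all n, -1 ≤ cos(4n) ≤ 1, so -6 ≤ 6·cos(4n) ≤ 6
Lower bound: -6, Upper bound: 6
The sequence IS bounded

Bounded (-6 ≤ aₙ ≤ 6)


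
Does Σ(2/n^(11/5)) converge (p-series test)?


p-series test: Σ c/n^p converges if p > 1, diverges if p ≤ 1 (constant c > 0 doesn't affect convergence).
p = 11/5
11/5 > 1 → CONVERGES

Converges (p = 11/5 > 1)


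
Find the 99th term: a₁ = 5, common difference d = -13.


aₙ = a₁ + (n-1)d
= 5 + (99-1)×-13
= 5 - 1274
= -1269

a_99 = -1269


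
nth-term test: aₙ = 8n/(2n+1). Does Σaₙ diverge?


lim(n→∞) 8n/(2n+1) = 8/2 = 4  (divide numerator and denominator by n)
lim aₙ = 4 ≠ 0 → series DIVERGES

Diverges (lim aₙ = 4 ≠ 0)


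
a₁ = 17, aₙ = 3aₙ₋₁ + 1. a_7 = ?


Computing step by step:
a_1 = 17
a_2 = 52
a_3 = 157
a_4 = 472
a_5 = 1417
a_6 = 4252
a_7 = 12757


a_7 = 12757


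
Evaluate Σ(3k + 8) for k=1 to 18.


Σ(3k+8) = 3·Σk + 8·n
= 3·171 + 8·18
= 513 + 144 = 657

Σ = 657


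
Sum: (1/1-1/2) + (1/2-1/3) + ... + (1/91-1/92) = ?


Telescoping: adjacent terms cancel.
= 1/1 - 1/92
= 1 - 1/92 = 91/92

Sum = 91/92


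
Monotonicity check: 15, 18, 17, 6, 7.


Differences: 3, -1, -11, 1
Difference at position 1 is +3 (> 0) but position 2 is -1 (< 0) — sequence both rises and falls
→ NOT monotonic

Not monotonic


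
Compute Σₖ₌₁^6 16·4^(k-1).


Sₙ = 16×(4^6 - 1)/(4 - 1)
= 16×(4096 - 1)/3
= 16×4095/3
= 21840

S_6 = 21840


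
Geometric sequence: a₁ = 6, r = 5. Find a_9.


aₙ = a₁·r^(n-1)
= 6×5^8
= 6×390625
= 2343750

a_9 = 2343750


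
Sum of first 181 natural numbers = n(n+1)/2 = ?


n(n+1)/2 = 181×182/2 = 32942/2 = 16471

Σk = 16471


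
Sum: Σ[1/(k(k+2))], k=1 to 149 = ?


1/(k(k+2)) = (1/2)·(1/k - 1/(k+2)) (partial fractions)
Telescoping: Σ = (1/2)·(1 + 1/2 - 1/150 - 1/151) = 16837/22650

Sum = 16837/22650


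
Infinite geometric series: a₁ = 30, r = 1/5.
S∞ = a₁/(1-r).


S∞ = a₁/(1-r) = 30/(1 - 1/5)
= 30/(4/5)
= 75/2

S∞ = 75/2


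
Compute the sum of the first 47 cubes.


n(n+1)/2 = 47×48/2 = 1128
Σk³ = 1128² = 1272384

Σk³ = 1272384


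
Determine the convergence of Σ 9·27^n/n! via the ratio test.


aₙ = 9·27^n/n!
a_{n+1}/aₙ = 27^(n+1)/(n+1)! × n!/27^n  (constant 9 cancels)
= 27/(n+1)
L = lim(n→∞) 27/(n+1) = 0
L < 1 → series CONVERGES

Converges (ratio test: L = 0 < 1)


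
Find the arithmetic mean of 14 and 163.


AM = (14 + 163)/2 = 177/2 = 88.5

AM = 88.5


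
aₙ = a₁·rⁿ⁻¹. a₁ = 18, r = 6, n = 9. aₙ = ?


aₙ = a₁·r^(n-1)
= 18×6^8
= 18×1679616
= 30233088

a_9 = 30233088


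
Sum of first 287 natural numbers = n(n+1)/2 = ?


n(n+1)/2 = 287×288/2 = 82656/2 = 41328

Σk = 41328


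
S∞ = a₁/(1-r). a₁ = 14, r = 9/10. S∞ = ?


S∞ = a₁/(1-r) = 14/(1 - 9/10)
= 14/(1/10)
= 140

S∞ = 140


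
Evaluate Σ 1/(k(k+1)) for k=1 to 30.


1/(k(k+1)) = 1/k - 1/(k+1) (partial fractions)
Telescoping: Σ = 1 - 1/31 = 30/31

Sum = 30/31


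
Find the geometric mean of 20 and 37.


GM = √(20×37) = √740 = 27.2029

GM = 27.2029


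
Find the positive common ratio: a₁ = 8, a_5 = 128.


r^(n-1) = aₙ/a₁
r^4 = 128/8 = 16
r = 16^(1/4)
= ±2; taking r > 0 gives r = 2

r = 2


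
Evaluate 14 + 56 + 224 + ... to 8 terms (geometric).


Sₙ = 14×(4^8 - 1)/(4 - 1)
= 14×(65536 - 1)/3
= 14×65535/3
= 305830

S_8 = 305830


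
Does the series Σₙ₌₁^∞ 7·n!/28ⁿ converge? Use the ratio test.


aₙ = 7·n!/28^n
a_{n+1}/aₙ = (n+1)!/28^(n+1) × 28^n/n!  (constant 7 cancels)
= (n+1)/28
L = lim(n→∞) (n+1)/28 = ∞
L > 1 → series DIVERGES

Diverges (ratio test: L = ∞ > 1)


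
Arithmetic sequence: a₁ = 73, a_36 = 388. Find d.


d = (aₙ - a₁)/(n-1)
= (388 - 73)/(36-1)
= 315/35 = 9

d = 9


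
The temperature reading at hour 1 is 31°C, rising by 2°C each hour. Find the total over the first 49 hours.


aₙ = 31 + (49-1)×2 = 127
Sₙ = n(a₁+aₙ)/2 = 49×(31+127)/2
= 49×158/2 = 3871

S_49 = 3871


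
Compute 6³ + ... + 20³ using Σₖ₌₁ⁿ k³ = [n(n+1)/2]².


Σₖ₌6^20 k³ = [20·21/2]² − [5·6/2]²
= 44100 − 225 = 43875

Σk³ = 43875


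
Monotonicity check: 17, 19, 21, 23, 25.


Differences: 2, 2, 2, 2
All differences > 0 → strictly INCREASING

Monotonically increasing


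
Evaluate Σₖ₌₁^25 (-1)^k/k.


S = -1 + 1/2 - 1/3 + 1/4 - 1/5 + 1/6 - 1/7 + 1/8 ± ...
= -0.7127
(Full series converges to -ln(2) ≈ -0.6931)

S_25 = -0.7127


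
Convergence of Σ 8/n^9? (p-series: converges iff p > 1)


p-series test: Σ c/n^p converges if p > 1, diverges if p ≤ 1 (constant c > 0 doesn't affect convergence).
p = 9
9 > 1 → CONVERGES

Converges (p = 9 > 1)


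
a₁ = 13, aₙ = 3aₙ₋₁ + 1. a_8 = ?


Computing step by step:
a_1 = 13
a_2 = 40
a_3 = 121
a_4 = 364
a_5 = 1093
a_6 = 3280
a_7 = 9841
a_8 = 29524


a_8 = 29524


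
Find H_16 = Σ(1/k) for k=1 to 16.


H_16 = 1/1 + 1/2 + 1/3 + ... + 1/16
= 2436559/720720
≈ 3.3807

H_16 = 2436559/720720 ≈ 3.3807


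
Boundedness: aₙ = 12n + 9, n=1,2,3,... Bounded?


aₙ = 12n + 9 → as n→∞, aₙ→∞
No finite upper bound exists
The sequence is UNBOUNDED

Unbounded (aₙ → ∞ as n → ∞)


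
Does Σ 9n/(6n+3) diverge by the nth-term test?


lim(n→∞) 9n/(6n+3) = 9/6 = 3/2  (divide numerator and denominator by n)
lim aₙ = 3/2 ≠ 0 → series DIVERGES

Diverges (lim aₙ = 3/2 ≠ 0)


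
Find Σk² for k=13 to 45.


Σₖ₌13^45 k² = Σₖ₌₁^45 k² − Σₖ₌₁^12 k²
= 45·46·91/6 − 12·13·25/6
= 31395 − 650 = 30745

Σk² = 30745


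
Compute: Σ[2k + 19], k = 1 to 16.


Σ(2k+19) = 2·Σk + 19·n
= 2·136 + 19·16
= 272 + 304 = 576

Σ = 576


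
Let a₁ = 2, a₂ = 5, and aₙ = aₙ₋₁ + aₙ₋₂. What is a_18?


Computing iteratively: 2, 5, 7, 12, 19, 31, 50, 81, 131, 212, 343, 555, ...
a_18 = 9959

a_18 = 9959


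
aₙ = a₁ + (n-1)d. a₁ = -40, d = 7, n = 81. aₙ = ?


aₙ = a₁ + (n-1)d
= -40 + (81-1)×7
= -40 + 560
= 520

a_81 = 520


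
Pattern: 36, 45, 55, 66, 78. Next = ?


Pattern: triangular numbers: n(n+1)/2
Terms: 36, 45, 55, 66, 78
Next term = 91

Next term = 91


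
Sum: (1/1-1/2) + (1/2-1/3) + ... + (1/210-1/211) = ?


Telescoping: adjacent terms cancel.
= 1/1 - 1/211
= 1 - 1/211 = 210/211

Sum = 210/211


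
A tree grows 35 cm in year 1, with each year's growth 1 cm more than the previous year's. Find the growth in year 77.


aₙ = a₁ + (n-1)d
= 35 + (77-1)×1
= 35 + 76
= 111

a_77 = 111


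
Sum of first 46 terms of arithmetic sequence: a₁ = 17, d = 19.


aₙ = 17 + (46-1)×19 = 872
Sₙ = n(a₁+aₙ)/2 = 46×(17+872)/2
= 46×889/2 = 20447

S_46 = 20447


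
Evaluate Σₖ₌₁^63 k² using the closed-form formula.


n = 63
n(n+1)(2n+1)/6 = 63×64×127/6
= 512064/6 = 85344

Σk² = 85344


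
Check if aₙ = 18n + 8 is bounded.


aₙ = 18n + 8 → as n→∞, aₙ→∞
No finite upper bound exists
The sequence is UNBOUNDED

Unbounded (aₙ → ∞ as n → ∞)


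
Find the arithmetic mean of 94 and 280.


AM = (94 + 280)/2 = 374/2 = 187

AM = 187


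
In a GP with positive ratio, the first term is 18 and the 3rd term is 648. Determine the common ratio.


r^(n-1) = aₙ/a₁
r^2 = 648/18 = 36
r = 36^(1/2)
= ±6; taking r > 0 gives r = 6

r = 6


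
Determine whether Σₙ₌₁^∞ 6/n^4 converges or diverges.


p-series test: Σ c/n^p converges if p > 1, diverges if p ≤ 1 (constant c > 0 doesn't affect convergence).
p = 4
4 > 1 → CONVERGES

Converges (p = 4 > 1)


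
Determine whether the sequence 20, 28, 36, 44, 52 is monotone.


Differences: 8, 8, 8, 8
All differences > 0 → strictly INCREASING

Monotonically increasing


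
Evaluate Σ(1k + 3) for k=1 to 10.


Σ(1k+3) = 1·Σk + 3·n
= 1·55 + 3·10
= 55 + 30 = 85

Σ = 85


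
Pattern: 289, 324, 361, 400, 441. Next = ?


Pattern: perfect squares: n²
Terms: 289, 324, 361, 400, 441
Next term = 484

Next term = 484


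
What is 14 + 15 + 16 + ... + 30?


Σₖ₌14^30 k = Σₖ₌₁^30 k − Σₖ₌₁^13 k
= 30·31/2 − 13·14/2
= 465 − 91 = 374

Σk = 374


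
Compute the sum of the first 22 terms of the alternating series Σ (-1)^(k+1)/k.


S = 1 - 1/2 + 1/3 - 1/4 + 1/5 - 1/6 + 1/7 - 1/8 ± ...
= 0.6709
(Full series converges to +ln(2) ≈ +0.6931)

S_22 = 0.6709


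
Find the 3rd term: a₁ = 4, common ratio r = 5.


aₙ = a₁·r^(n-1)
= 4×5^2
= 4×25
= 100

a_3 = 100


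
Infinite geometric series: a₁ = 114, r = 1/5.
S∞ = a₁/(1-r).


S∞ = a₁/(1-r) = 114/(1 - 1/5)
= 114/(4/5)
= 285/2

S∞ = 285/2


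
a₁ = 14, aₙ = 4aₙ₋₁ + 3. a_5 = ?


Computing step by step:
a_1 = 14
a_2 = 59
a_3 = 239
a_4 = 959
a_5 = 3839


a_5 = 3839


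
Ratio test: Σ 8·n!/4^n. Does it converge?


aₙ = 8·n!/4^n
a_{n+1}/aₙ = (n+1)!/4^(n+1) × 4^n/n!  (constant 8 cancels)
= (n+1)/4
L = lim(n→∞) (n+1)/4 = ∞
L > 1 → series DIVERGES

Diverges (ratio test: L = ∞ > 1)


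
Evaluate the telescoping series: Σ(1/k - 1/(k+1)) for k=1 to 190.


Telescoping: adjacent terms cancel.
= 1/1 - 1/191
= 1 - 1/191 = 190/191

Sum = 190/191


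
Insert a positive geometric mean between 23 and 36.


GM = √(23×36) = √828 = 28.775

GM = 28.775


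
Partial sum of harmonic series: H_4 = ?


H_4 = 1/1 + 1/2 + 1/3 + 1/4
= 25/12
≈ 2.0833

H_4 = 25/12 ≈ 2.0833


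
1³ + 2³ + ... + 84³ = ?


n(n+1)/2 = 84×85/2 = 3570
Σk³ = 3570² = 12744900

Σk³ = 12744900


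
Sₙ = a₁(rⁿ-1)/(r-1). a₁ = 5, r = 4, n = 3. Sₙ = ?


Sₙ = 5×(4^3 - 1)/(4 - 1)
= 5×(64 - 1)/3
= 5×63/3
= 105

S_3 = 105


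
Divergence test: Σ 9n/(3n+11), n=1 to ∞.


lim(n→∞) 9n/(3n+11) = 9/3 = 3  (divide numerator and denominator by n)
lim aₙ = 3 ≠ 0 → series DIVERGES

Diverges (lim aₙ = 3 ≠ 0)


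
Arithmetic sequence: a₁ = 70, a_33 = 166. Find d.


d = (aₙ - a₁)/(n-1)
= (166 - 70)/(33-1)
= 96/32 = 3

d = 3


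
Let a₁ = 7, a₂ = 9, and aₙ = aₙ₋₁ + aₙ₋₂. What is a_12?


Computing iteratively: 7, 9, 16, 25, 41, 66, 107, 173, 280, 453, 733, 1186
a_12 = 1186

a_12 = 1186


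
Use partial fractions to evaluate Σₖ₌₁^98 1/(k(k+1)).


1/(k(k+1)) = 1/k - 1/(k+1) (partial fractions)
Telescoping: Σ = 1 - 1/99 = 98/99

Sum = 98/99


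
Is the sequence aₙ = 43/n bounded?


a₁ = 43, a₂ = 43/2, a₃ = 43/3, ...
0 < aₙ ≤ 43 for all n ≥ 1
Lower bound: 0, Upper bound: 43
The sequence IS bounded

Bounded (0 < aₙ ≤ 43)


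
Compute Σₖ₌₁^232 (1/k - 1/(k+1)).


Telescoping: adjacent terms cancel.
= 1/1 - 1/233
= 1 - 1/233 = 232/233

Sum = 232/233


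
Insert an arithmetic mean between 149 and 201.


AM = (149 + 201)/2 = 350/2 = 175

AM = 175


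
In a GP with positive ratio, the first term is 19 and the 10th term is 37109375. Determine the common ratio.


r^(n-1) = aₙ/a₁
r^9 = 37109375/19 = 1953125
r = 1953125^(1/9)
= 5

r = 5


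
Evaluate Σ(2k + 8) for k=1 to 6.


Σ(2k+8) = 2·Σk + 8·n
= 2·21 + 8·6
= 42 + 48 = 90

Σ = 90


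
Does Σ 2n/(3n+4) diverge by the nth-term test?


lim(n→∞) 2n/(3n+4) = 2/3 = 2/3  (divide numerator and denominator by n)
lim aₙ = 2/3 ≠ 0 → series DIVERGES

Diverges (lim aₙ = 2/3 ≠ 0)


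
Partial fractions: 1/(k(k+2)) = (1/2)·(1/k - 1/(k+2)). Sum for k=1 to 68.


1/(k(k+2)) = (1/2)·(1/k - 1/(k+2)) (partial fractions)
Telescoping: Σ = (1/2)·(1 + 1/2 - 1/69 - 1/70) = 3553/4830

Sum = 3553/4830


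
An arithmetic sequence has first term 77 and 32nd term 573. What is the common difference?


d = (aₙ - a₁)/(n-1)
= (573 - 77)/(32-1)
= 496/31 = 16

d = 16


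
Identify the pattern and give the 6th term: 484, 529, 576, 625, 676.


Pattern: perfect squares: n²
Terms: 484, 529, 576, 625, 676
Next term = 729

Next term = 729


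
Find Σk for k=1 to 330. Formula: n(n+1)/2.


n(n+1)/2 = 330×331/2 = 109230/2 = 54615

Σk = 54615


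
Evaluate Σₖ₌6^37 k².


Σₖ₌6^37 k² = Σₖ₌₁^37 k² − Σₖ₌₁^5 k²
= 37·38·75/6 − 5·6·11/6
= 17575 − 55 = 17520

Σk² = 17520


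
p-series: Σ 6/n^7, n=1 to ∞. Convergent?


p-series test: Σ c/n^p converges if p > 1, diverges if p ≤ 1 (constant c > 0 doesn't affect convergence).
p = 7
7 > 1 → CONVERGES

Converges (p = 7 > 1)


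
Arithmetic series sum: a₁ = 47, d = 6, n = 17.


aₙ = 47 + (17-1)×6 = 143
Sₙ = n(a₁+aₙ)/2 = 17×(47+143)/2
= 17×190/2 = 1615

S_17 = 1615


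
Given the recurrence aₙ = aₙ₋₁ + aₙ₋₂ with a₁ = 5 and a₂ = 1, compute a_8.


Computing iteratively: 5, 1, 6, 7, 13, 20, 33, 53
a_8 = 53

a_8 = 53


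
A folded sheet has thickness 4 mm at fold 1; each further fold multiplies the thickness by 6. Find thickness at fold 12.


aₙ = a₁·r^(n-1)
= 4×6^11
= 4×362797056
= 1451188224

a_12 = 1451188224


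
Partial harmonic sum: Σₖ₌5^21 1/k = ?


Σₖ₌5^21 1/k = 1/5 + 1/6 + 1/7 + ... + 1/21
= 24241859/15519504
≈ 1.562

Sum = 24241859/15519504 ≈ 1.562


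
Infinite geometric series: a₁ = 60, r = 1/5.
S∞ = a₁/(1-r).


S∞ = a₁/(1-r) = 60/(1 - 1/5)
= 60/(4/5)
= 75

S∞ = 75


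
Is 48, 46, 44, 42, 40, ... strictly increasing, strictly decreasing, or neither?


Differences: -2, -2, -2, -2
All differences < 0 → strictly DECREASING

Monotonically decreasing


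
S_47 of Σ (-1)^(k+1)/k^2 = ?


S = 1 - 1/4 + 1/9 - 1/16 + 1/25 - 1/36 + 1/49 - 1/64 ± ...
= 0.8227
(Full series converges to +π²/12 ≈ +0.8225)

S_47 = 0.8227


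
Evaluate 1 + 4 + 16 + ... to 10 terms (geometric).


Sₙ = 1×(4^10 - 1)/(4 - 1)
= 1×(1048576 - 1)/3
= 1×1048575/3
= 349525

S_10 = 349525


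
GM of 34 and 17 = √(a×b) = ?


GM = √(34×17) = √578 = 24.0416

GM = 24.0416


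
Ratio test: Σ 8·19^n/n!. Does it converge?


aₙ = 8·19^n/n!
a_{n+1}/aₙ = 19^(n+1)/(n+1)! × n!/19^n  (constant 8 cancels)
= 19/(n+1)
L = lim(n→∞) 19/(n+1) = 0
L < 1 → series CONVERGES

Converges (ratio test: L = 0 < 1)


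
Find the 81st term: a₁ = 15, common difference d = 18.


aₙ = a₁ + (n-1)d
= 15 + (81-1)×18
= 15 + 1440
= 1455

a_81 = 1455


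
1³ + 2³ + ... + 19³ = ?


n(n+1)/2 = 19×20/2 = 190
Σk³ = 190² = 36100

Σk³ = 36100


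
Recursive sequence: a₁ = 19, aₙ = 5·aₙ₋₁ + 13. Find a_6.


Computing step by step:
a_1 = 19
a_2 = 108
a_3 = 553
a_4 = 2778
a_5 = 13903
a_6 = 69528


a_6 = 69528


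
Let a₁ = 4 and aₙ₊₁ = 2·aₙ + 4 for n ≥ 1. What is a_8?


Computing step by step:
a_1 = 4
a_2 = 12
a_3 = 28
a_4 = 60
a_5 = 124
a_6 = 252
a_7 = 508
a_8 = 1020


a_8 = 1020


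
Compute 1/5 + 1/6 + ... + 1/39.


Σₖ₌5^39 1/k = 1/5 + 1/6 + 1/7 + ... + 1/39
= 1054116518590033/485721041551200
≈ 2.1702

Sum = 1054116518590033/485721041551200 ≈ 2.1702


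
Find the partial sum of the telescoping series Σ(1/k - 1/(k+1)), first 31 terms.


Telescoping: adjacent terms cancel.
= 1/1 - 1/32
= 1 - 1/32 = 31/32

Sum = 31/32


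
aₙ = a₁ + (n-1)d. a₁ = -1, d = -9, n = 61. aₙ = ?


aₙ = a₁ + (n-1)d
= -1 + (61-1)×-9
= -1 - 540
= -541

a_61 = -541


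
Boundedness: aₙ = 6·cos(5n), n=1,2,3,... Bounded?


For all n, -1 ≤ cos(5n) ≤ 1, so -6 ≤ 6·cos(5n) ≤ 6
Lower bound: -6, Upper bound: 6
The sequence IS bounded

Bounded (-6 ≤ aₙ ≤ 6)


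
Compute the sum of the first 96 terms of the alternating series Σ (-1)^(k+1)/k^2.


S = 1 - 1/4 + 1/9 - 1/16 + 1/25 - 1/36 + 1/49 - 1/64 ± ...
= 0.8224
(Full series converges to +π²/12 ≈ +0.8225)

S_96 = 0.8224


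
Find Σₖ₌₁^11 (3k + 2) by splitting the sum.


Σ(3k+2) = 3·Σk + 2·n
= 3·66 + 2·11
= 198 + 22 = 220

Σ = 220


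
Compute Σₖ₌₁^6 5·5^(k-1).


Sₙ = 5×(5^6 - 1)/(5 - 1)
= 5×(15625 - 1)/4
= 5×15624/4
= 19530

S_6 = 19530


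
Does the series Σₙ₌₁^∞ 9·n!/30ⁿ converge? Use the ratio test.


aₙ = 9·n!/30^n
a_{n+1}/aₙ = (n+1)!/30^(n+1) × 30^n/n!  (constant 9 cancels)
= (n+1)/30
L = lim(n→∞) (n+1)/30 = ∞
L > 1 → series DIVERGES

Diverges (ratio test: L = ∞ > 1)


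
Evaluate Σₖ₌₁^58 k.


n(n+1)/2 = 58×59/2 = 3422/2 = 1711

Σk = 1711


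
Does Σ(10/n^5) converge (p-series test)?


p-series test: Σ c/n^p converges if p > 1, diverges if p ≤ 1 (constant c > 0 doesn't affect convergence).
p = 5
5 > 1 → CONVERGES

Converges (p = 5 > 1)


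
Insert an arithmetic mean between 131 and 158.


AM = (131 + 158)/2 = 289/2 = 144.5

AM = 144.5


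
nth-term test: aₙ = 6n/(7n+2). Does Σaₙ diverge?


lim(n→∞) 6n/(7n+2) = 6/7 = 6/7  (divide numerator and denominator by n)
lim aₙ = 6/7 ≠ 0 → series DIVERGES

Diverges (lim aₙ = 6/7 ≠ 0)


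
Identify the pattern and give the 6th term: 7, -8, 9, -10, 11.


Pattern: alternating sign, magnitude arithmetic (d=1)
Terms: 7, -8, 9, -10, 11
Next term = -12

Next term = -12


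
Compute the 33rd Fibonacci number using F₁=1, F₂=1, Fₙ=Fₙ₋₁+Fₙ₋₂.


Fibonacci sequence: 1, 1, 2, 3, 5, 8, 13, 21, 34, 55, 89, ...
F(33) = 3524578

F(33) = 3524578


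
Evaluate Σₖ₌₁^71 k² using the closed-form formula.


n = 71
n(n+1)(2n+1)/6 = 71×72×143/6
= 731016/6 = 121836

Σk² = 121836


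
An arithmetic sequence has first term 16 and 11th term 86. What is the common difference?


d = (aₙ - a₁)/(n-1)
= (86 - 16)/(11-1)
= 70/10 = 7

d = 7


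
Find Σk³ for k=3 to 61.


Σₖ₌3^61 k³ = [61·62/2]² − [2·3/2]²
= 3575881 − 9 = 3575872

Σk³ = 3575872


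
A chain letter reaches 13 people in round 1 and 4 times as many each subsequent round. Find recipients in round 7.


aₙ = a₁·r^(n-1)
= 13×4^6
= 13×4096
= 53248

a_7 = 53248


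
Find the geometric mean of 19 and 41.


GM = √(19×41) = √779 = 27.9106

GM = 27.9106


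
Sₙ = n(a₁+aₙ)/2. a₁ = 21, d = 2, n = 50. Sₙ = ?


aₙ = 21 + (50-1)×2 = 119
Sₙ = n(a₁+aₙ)/2 = 50×(21+119)/2
= 50×140/2 = 3500

S_50 = 3500


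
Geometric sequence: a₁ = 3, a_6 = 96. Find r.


r^(n-1) = aₙ/a₁
r^5 = 96/3 = 32
r = 32^(1/5)
= 2

r = 2


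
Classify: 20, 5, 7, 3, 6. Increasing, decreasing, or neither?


Differences: -15, 2, -4, 3
Difference at position 2 is +2 (> 0) but position 1 is -15 (< 0) — sequence both rises and falls
→ NOT monotonic

Not monotonic


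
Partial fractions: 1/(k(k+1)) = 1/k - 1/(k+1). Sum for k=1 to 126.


1/(k(k+1)) = 1/k - 1/(k+1) (partial fractions)
Telescoping: Σ = 1 - 1/127 = 126/127

Sum = 126/127


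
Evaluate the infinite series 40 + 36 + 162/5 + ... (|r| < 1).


S∞ = a₁/(1-r) = 40/(1 - 9/10)
= 40/(1/10)
= 400

S∞ = 400


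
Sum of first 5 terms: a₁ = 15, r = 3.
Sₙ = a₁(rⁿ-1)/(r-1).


Sₙ = 15×(3^5 - 1)/(3 - 1)
= 15×(243 - 1)/2
= 15×242/2
= 1815

S_5 = 1815


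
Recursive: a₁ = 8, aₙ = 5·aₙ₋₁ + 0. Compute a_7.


Computing step by step:
a_1 = 8
a_2 = 40
a_3 = 200
a_4 = 1000
a_5 = 5000
a_6 = 25000
a_7 = 125000


a_7 = 125000


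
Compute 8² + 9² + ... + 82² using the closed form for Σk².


Σₖ₌8^82 k² = Σₖ₌₁^82 k² − Σₖ₌₁^7 k²
= 82·83·165/6 − 7·8·15/6
= 187165 − 140 = 187025

Σk² = 187025


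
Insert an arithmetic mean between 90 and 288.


AM = (90 + 288)/2 = 378/2 = 189

AM = 189


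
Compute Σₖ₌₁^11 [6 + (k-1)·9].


aₙ = 6 + (11-1)×9 = 96
Sₙ = n(a₁+aₙ)/2 = 11×(6+96)/2
= 11×102/2 = 561

S_11 = 561


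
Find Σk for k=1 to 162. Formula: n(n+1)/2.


n(n+1)/2 = 162×163/2 = 26406/2 = 13203

Σk = 13203


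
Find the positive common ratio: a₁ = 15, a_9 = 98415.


r^(n-1) = aₙ/a₁
r^8 = 98415/15 = 6561
r = 6561^(1/8)
= ±3; taking r > 0 gives r = 3

r = 3


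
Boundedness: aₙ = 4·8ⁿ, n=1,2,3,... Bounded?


aₙ = 4·8ⁿ → as n→∞, aₙ→∞ (since base 8 > 1)
No finite upper bound exists
The sequence is UNBOUNDED

Unbounded (aₙ → ∞ as n → ∞)


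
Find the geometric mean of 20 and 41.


GM = √(20×41) = √820 = 28.6356

GM = 28.6356


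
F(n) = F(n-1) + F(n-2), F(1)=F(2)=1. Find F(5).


Fibonacci sequence: 1, 1, 2, 3, 5
F(5) = 5

F(5) = 5


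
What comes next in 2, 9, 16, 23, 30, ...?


Pattern: arithmetic (d=7)
Terms: 2, 9, 16, 23, 30
Next term = 37

Next term = 37


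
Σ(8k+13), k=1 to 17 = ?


Σ(8k+13) = 8·Σk + 13·n
= 8·153 + 13·17
= 1224 + 221 = 1445

Σ = 1445


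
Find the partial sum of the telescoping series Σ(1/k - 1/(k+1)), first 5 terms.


Telescoping: adjacent terms cancel.
= 1/1 - 1/6
= 1 - 1/6 = 5/6

Sum = 5/6


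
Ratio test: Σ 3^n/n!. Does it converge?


aₙ = 3^n/n!
a_{n+1}/aₙ = 3^(n+1)/(n+1)! × n!/3^n
= 3/(n+1)
L = lim(n→∞) 3/(n+1) = 0
L < 1 → series CONVERGES

Converges (ratio test: L = 0 < 1)


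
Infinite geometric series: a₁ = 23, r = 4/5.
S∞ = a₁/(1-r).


S∞ = a₁/(1-r) = 23/(1 - 4/5)
= 23/(1/5)
= 115

S∞ = 115


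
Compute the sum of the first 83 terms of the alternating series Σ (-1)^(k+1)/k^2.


S = 1 - 1/4 + 1/9 - 1/16 + 1/25 - 1/36 + 1/49 - 1/64 ± ...
= 0.8225
(Full series converges to +π²/12 ≈ +0.8225)

S_83 = 0.8225


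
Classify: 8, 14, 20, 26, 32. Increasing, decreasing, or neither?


Differences: 6, 6, 6, 6
All differences > 0 → strictly INCREASING

Monotonically increasing


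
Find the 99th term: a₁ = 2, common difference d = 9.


aₙ = a₁ + (n-1)d
= 2 + (99-1)×9
= 2 + 882
= 884

a_99 = 884


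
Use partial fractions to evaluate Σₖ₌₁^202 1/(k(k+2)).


1/(k(k+2)) = (1/2)·(1/k - 1/(k+2)) (partial fractions)
Telescoping: Σ = (1/2)·(1 + 1/2 - 1/203 - 1/204) = 61711/82824

Sum = 61711/82824


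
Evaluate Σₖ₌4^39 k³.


Σₖ₌4^39 k³ = [39·40/2]² − [3·4/2]²
= 608400 − 36 = 608364

Σk³ = 608364


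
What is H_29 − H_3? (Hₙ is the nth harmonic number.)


Σₖ₌4^29 1/k = 1/4 + 1/5 + 1/6 + ... + 1/29
= 4957048979587/2329089562800
≈ 2.1283

Sum = 4957048979587/2329089562800 ≈ 2.1283


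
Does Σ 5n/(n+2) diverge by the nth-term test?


lim(n→∞) 5n/(n+2) = 5/1 = 5  (divide numerator and denominator by n)
lim aₙ = 5 ≠ 0 → series DIVERGES

Diverges (lim aₙ = 5 ≠ 0)


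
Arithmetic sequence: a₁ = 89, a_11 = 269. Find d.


d = (aₙ - a₁)/(n-1)
= (269 - 89)/(11-1)
= 180/10 = 18

d = 18


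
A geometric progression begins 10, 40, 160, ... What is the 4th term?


aₙ = a₁·r^(n-1)
= 10×4^3
= 10×64
= 640

a_4 = 640


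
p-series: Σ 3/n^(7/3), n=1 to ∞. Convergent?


p-series test: Σ c/n^p converges if p > 1, diverges if p ≤ 1 (constant c > 0 doesn't affect convergence).
p = 7/3
7/3 > 1 → CONVERGES

Converges (p = 7/3 > 1)


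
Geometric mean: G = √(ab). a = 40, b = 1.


GM = √(40×1) = √40 = 6.3246

GM = 6.3246


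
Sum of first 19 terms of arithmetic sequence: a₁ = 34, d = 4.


aₙ = 34 + (19-1)×4 = 106
Sₙ = n(a₁+aₙ)/2 = 19×(34+106)/2
= 19×140/2 = 1330

S_19 = 1330


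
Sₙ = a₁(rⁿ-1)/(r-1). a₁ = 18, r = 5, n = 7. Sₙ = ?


Sₙ = 18×(5^7 - 1)/(5 - 1)
= 18×(78125 - 1)/4
= 18×78124/4
= 351558

S_7 = 351558


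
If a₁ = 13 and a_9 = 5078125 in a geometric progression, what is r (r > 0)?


r^(n-1) = aₙ/a₁
r^8 = 5078125/13 = 390625
r = 390625^(1/8)
= ±5; taking r > 0 gives r = 5

r = 5


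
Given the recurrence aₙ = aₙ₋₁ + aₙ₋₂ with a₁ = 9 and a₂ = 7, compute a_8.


Computing iteratively: 9, 7, 16, 23, 39, 62, 101, 163
a_8 = 163

a_8 = 163


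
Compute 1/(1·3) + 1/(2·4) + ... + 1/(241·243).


1/(k(k+2)) = (1/2)·(1/k - 1/(k+2)) (partial fractions)
Telescoping: Σ = (1/2)·(1 + 1/2 - 1/242 - 1/243) = 21931/29403

Sum = 21931/29403


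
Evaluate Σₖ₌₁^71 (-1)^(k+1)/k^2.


S = 1 - 1/4 + 1/9 - 1/16 + 1/25 - 1/36 + 1/49 - 1/64 ± ...
= 0.8226
(Full series converges to +π²/12 ≈ +0.8225)

S_71 = 0.8226


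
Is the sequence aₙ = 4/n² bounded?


a₁ = 4, a₂ = 4/4, a₃ = 4/9, ...
0 < aₙ ≤ 4 for all n ≥ 1
The sequence IS bounded

Bounded (0 < aₙ ≤ 4)


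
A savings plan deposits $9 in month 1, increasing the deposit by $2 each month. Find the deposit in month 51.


aₙ = a₁ + (n-1)d
= 9 + (51-1)×2
= 9 + 100
= 109

a_51 = 109


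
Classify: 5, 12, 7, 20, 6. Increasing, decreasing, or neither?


Differences: 7, -5, 13, -14
Difference at position 1 is +7 (> 0) but position 2 is -5 (< 0) — sequence both rises and falls
→ NOT monotonic

Not monotonic


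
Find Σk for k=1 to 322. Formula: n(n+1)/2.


n(n+1)/2 = 322×323/2 = 104006/2 = 52003

Σk = 52003


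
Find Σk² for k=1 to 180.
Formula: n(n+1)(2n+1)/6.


n = 180
n(n+1)(2n+1)/6 = 180×181×361/6
= 11761380/6 = 1960230

Σk² = 1960230


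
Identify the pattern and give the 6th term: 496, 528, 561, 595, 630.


Pattern: triangular numbers: n(n+1)/2
Terms: 496, 528, 561, 595, 630
Next term = 666

Next term = 666


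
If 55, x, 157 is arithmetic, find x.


AM = (55 + 157)/2 = 212/2 = 106

AM = 106


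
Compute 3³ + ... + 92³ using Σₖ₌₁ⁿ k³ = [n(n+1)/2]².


Σₖ₌3^92 k³ = [92·93/2]² − [2·3/2]²
= 18301284 − 9 = 18301275

Σk³ = 18301275


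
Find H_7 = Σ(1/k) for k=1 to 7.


H_7 = 1/1 + 1/2 + 1/3 + 1/4 + 1/5 + 1/6 + 1/7
= 363/140
≈ 2.5929

H_7 = 363/140 ≈ 2.5929


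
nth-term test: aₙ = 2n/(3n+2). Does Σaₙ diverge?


lim(n→∞) 2n/(3n+2) = 2/3 = 2/3  (divide numerator and denominator by n)
lim aₙ = 2/3 ≠ 0 → series DIVERGES

Diverges (lim aₙ = 2/3 ≠ 0)


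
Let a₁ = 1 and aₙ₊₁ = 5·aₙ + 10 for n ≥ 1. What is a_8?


Computing step by step:
a_1 = 1
a_2 = 15
a_3 = 85
a_4 = 435
a_5 = 2185
a_6 = 10935
a_7 = 54685
a_8 = 273435


a_8 = 273435


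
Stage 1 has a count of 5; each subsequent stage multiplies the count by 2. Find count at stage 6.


aₙ = a₁·r^(n-1)
= 5×2^5
= 5×32
= 160

a_6 = 160


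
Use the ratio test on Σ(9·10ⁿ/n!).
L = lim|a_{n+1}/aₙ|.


aₙ = 9·10^n/n!
a_{n+1}/aₙ = 10^(n+1)/(n+1)! × n!/10^n  (constant 9 cancels)
= 10/(n+1)
L = lim(n→∞) 10/(n+1) = 0
L < 1 → series CONVERGES

Converges (ratio test: L = 0 < 1)


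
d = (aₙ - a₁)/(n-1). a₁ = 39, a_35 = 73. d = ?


d = (aₙ - a₁)/(n-1)
= (73 - 39)/(35-1)
= 34/34 = 1

d = 1


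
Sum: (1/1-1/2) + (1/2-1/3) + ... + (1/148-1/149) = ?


Telescoping: adjacent terms cancel.
= 1/1 - 1/149
= 1 - 1/149 = 148/149

Sum = 148/149


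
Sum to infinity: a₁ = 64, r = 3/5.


S∞ = a₁/(1-r) = 64/(1 - 3/5)
= 64/(2/5)
= 160

S∞ = 160


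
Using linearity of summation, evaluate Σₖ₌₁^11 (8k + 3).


Σ(8k+3) = 8·Σk + 3·n
= 8·66 + 3·11
= 528 + 33 = 561

Σ = 561


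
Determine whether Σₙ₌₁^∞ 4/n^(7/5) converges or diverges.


p-series test: Σ c/n^p converges if p > 1, diverges if p ≤ 1 (constant c > 0 doesn't affect convergence).
p = 7/5
7/5 > 1 → CONVERGES

Converges (p = 7/5 > 1)


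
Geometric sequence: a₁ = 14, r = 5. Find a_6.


aₙ = a₁·r^(n-1)
= 14×5^5
= 14×3125
= 43750

a_6 = 43750


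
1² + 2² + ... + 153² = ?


n = 153
n(n+1)(2n+1)/6 = 153×154×307/6
= 7233534/6 = 1205589

Σk² = 1205589


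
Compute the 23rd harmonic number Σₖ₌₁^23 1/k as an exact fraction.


H_23 = 1/1 + 1/2 + 1/3 + ... + 1/23
= 444316699/118982864
≈ 3.7343

H_23 = 444316699/118982864 ≈ 3.7343


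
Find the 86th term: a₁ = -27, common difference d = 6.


aₙ = a₁ + (n-1)d
= -27 + (86-1)×6
= -27 + 510
= 483

a_86 = 483


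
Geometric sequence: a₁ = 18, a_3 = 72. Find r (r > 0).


r^(n-1) = aₙ/a₁
r^2 = 72/18 = 4
r = 4^(1/2)
= ±2; taking r > 0 gives r = 2

r = 2


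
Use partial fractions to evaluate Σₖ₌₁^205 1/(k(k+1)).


1/(k(k+1)) = 1/k - 1/(k+1) (partial fractions)
Telescoping: Σ = 1 - 1/206 = 205/206

Sum = 205/206


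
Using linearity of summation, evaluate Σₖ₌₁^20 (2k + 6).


Σ(2k+6) = 2·Σk + 6·n
= 2·210 + 6·20
= 420 + 120 = 540

Σ = 540


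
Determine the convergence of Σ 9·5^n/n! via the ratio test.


aₙ = 9·5^n/n!
a_{n+1}/aₙ = 5^(n+1)/(n+1)! × n!/5^n  (constant 9 cancels)
= 5/(n+1)
L = lim(n→∞) 5/(n+1) = 0
L < 1 → series CONVERGES

Converges (ratio test: L = 0 < 1)


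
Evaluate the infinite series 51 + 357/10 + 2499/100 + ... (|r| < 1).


S∞ = a₁/(1-r) = 51/(1 - 7/10)
= 51/(3/10)
= 170

S∞ = 170


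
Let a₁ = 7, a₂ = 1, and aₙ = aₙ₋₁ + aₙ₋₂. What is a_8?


Computing iteratively: 7, 1, 8, 9, 17, 26, 43, 69
a_8 = 69

a_8 = 69


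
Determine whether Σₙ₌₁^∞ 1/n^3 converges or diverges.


p-series test: Σ c/n^p converges if p > 1, diverges if p ≤ 1 (constant c > 0 doesn't affect convergence).
p = 3
3 > 1 → CONVERGES

Converges (p = 3 > 1)


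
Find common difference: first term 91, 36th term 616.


d = (aₙ - a₁)/(n-1)
= (616 - 91)/(36-1)
= 525/35 = 15

d = 15


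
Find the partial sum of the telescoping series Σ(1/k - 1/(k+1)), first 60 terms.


Telescoping: adjacent terms cancel.
= 1/1 - 1/61
= 1 - 1/61 = 60/61

Sum = 60/61


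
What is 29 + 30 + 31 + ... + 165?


Σₖ₌29^165 k = Σₖ₌₁^165 k − Σₖ₌₁^28 k
= 165·166/2 − 28·29/2
= 13695 − 406 = 13289

Σk = 13289


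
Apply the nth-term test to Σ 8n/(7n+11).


lim(n→∞) 8n/(7n+11) = 8/7 = 8/7  (divide numerator and denominator by n)
lim aₙ = 8/7 ≠ 0 → series DIVERGES

Diverges (lim aₙ = 8/7 ≠ 0)


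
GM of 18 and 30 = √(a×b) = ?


GM = √(18×30) = √540 = 23.2379

GM = 23.2379


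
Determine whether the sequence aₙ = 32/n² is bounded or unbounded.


a₁ = 32, a₂ = 32/4, a₃ = 32/9, ...
0 < aₙ ≤ 32 for all n ≥ 1
The sequence IS bounded

Bounded (0 < aₙ ≤ 32)


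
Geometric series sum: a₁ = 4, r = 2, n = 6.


Sₙ = 4×(2^6 - 1)/(2 - 1)
= 4×(64 - 1)/1
= 4×63/1
= 252

S_6 = 252


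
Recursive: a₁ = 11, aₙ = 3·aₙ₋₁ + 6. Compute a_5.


Computing step by step:
a_1 = 11
a_2 = 39
a_3 = 123
a_4 = 375
a_5 = 1131


a_5 = 1131


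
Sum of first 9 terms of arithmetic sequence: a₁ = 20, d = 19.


aₙ = 20 + (9-1)×19 = 172
Sₙ = n(a₁+aₙ)/2 = 9×(20+172)/2
= 9×192/2 = 864

S_9 = 864


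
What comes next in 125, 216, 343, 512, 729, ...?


Pattern: perfect cubes: n³
Terms: 125, 216, 343, 512, 729
Next term = 1000

Next term = 1000


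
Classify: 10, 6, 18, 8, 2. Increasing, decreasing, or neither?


Differences: -4, 12, -10, -6
Difference at position 2 is +12 (> 0) but position 1 is -4 (< 0) — sequence both rises and falls
→ NOT monotonic

Not monotonic


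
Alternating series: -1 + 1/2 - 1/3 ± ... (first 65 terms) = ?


S = -1 + 1/2 - 1/3 + 1/4 - 1/5 + 1/6 - 1/7 + 1/8 ± ...
= -0.7008
(Full series converges to -ln(2) ≈ -0.6931)

S_65 = -0.7008


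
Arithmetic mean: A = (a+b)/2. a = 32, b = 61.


AM = (32 + 61)/2 = 93/2 = 46.5

AM = 46.5


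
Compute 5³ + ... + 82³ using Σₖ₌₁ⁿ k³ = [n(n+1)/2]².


Σₖ₌5^82 k³ = [82·83/2]² − [4·5/2]²
= 11580409 − 100 = 11580309

Σk³ = 11580309


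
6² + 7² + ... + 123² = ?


Σₖ₌6^123 k² = Σₖ₌₁^123 k² − Σₖ₌₁^5 k²
= 123·124·247/6 − 5·6·11/6
= 627874 − 55 = 627819

Σk² = 627819
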